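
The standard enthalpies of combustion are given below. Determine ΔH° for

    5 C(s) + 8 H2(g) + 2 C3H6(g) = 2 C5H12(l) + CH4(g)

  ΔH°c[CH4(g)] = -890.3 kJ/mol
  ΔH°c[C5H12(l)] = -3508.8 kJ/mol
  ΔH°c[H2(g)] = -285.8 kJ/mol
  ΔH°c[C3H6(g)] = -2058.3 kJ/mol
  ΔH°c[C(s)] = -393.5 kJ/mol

ΔH° = -462.6 kJ/mol

With combustion enthalpies, reactants minus products:
= [5·(-393.5) + 8·(-285.8) + 2·(-2058.3)] − [2·(-3508.8) + 1·(-890.3)]
= -462.6 kJ/mol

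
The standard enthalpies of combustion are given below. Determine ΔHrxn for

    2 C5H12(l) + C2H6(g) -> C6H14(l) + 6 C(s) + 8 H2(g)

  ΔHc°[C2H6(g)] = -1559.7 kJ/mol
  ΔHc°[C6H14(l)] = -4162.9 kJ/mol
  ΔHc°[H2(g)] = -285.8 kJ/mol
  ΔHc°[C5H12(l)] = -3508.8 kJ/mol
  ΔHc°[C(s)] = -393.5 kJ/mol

ΔHrxn = 233.0 kJ/mol

Using ΔH = Σ nΔHc°(reactants) − Σ nΔHc°(products):
= [2·(-3508.8) + 1·(-1559.7)] − [1·(-4162.9) + 6·(-393.5) + 8·(-285.8)]
= 233.0 kJ/mol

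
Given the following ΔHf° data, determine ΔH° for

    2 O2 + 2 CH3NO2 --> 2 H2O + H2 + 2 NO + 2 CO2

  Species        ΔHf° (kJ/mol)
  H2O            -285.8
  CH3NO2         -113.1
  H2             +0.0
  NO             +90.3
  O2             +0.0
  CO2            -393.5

ΔH° = -951.8 kJ/mol

ΔH°rxn = Σ nΔHf°(products) − Σ nΔHf°(reactants).
Products: 2·(-285.8) + 1·(+0.0) + 2·(+90.3) + 2·(-393.5) = -1178.0
Reactants: 2·(+0.0) + 2·(-113.1) = -226.2
ΔH° = (-1178.0) − (-226.2) = -951.8 kJ/mol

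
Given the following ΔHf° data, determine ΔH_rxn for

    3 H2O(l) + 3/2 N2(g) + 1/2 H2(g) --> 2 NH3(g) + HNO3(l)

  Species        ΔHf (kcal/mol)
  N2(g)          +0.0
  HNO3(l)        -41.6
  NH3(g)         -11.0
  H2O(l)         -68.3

ΔH_rxn = 141.3 kcal/mol

ΔH°rxn = Σ nΔHf°(products) − Σ nΔHf°(reactants).
Products: 2·(-11.0) + 1·(-41.6) = -63.6
Reactants: 3·(-68.3) + 3/2·(+0.0) + 1/2·(+0.0) = -204.9
ΔH_rxn = (-63.6) − (-204.9) = 141.3 kcal/mol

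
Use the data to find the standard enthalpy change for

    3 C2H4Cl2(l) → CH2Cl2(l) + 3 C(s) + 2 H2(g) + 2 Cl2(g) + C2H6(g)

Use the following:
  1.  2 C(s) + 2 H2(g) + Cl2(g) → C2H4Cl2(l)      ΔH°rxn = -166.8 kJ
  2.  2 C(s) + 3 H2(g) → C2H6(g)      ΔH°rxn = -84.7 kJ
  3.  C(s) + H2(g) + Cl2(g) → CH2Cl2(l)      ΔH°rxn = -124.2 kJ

eq. 1 reversed and × 3 (C2H4Cl2(l) must end up as a reactant; scale by 3 for the 3 C2H4Cl2(l)): (-3)·(-166.8) = +500.4 kJ
eq. 2 as written (C2H6(g) already on the product side): -84.7 kJ
eq. 3 as written (CH2Cl2(l) already on the product side): -124.2 kJ
Summing the manipulated equations, ΔH°rxn = (-3)·(-166.8) + (1)·(-84.7) + (1)·(-124.2) = 291.5 kJ

ΔH°rxn = 291.5 kJ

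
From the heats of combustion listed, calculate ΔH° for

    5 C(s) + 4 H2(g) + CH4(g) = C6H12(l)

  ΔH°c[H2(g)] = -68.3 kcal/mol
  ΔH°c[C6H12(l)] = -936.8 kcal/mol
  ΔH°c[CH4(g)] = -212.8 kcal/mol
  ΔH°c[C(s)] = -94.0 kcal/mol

Using ΔH = Σ nΔHc°(reactants) − Σ nΔHc°(products):
= [5·(-94.0) + 4·(-68.3) + 1·(-212.8)] − [1·(-936.8)]
= -19.2 kcal/mol

ΔH° = -19.2 kcal/mol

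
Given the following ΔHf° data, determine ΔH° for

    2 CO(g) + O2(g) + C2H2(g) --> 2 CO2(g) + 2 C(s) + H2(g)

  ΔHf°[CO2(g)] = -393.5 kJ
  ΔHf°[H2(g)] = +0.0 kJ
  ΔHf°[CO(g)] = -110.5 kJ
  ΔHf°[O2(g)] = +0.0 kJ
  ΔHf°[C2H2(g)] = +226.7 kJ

ΔH° = -792.7 kJ

ΔH°rxn = Σ nΔHf°(products) − Σ nΔHf°(reactants).
Products: 2·(-393.5) + 2·(+0.0) + 1·(+0.0) = -787.0
Reactants: 2·(-110.5) + 1·(+0.0) + 1·(+226.7) = +5.7
ΔH° = (-787.0) − (+5.7) = -792.7 kJ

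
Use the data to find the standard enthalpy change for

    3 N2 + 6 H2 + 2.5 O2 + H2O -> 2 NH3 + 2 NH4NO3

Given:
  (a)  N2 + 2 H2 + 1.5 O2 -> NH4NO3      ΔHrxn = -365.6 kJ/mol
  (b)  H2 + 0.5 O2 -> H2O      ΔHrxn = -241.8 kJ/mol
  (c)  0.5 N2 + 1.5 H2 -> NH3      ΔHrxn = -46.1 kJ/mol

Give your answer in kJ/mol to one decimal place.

ΔHrxn = -581.6 kJ/mol

(a) × 2 (×2 to match 2 NH4NO3 in the target): (2)·(-365.6) = -731.2 kJ/mol
(b) reversed (H2O must end up as a reactant): +241.8 kJ/mol
(c) × 2 (scale by 2 for the 2 NH3): (2)·(-46.1) = -92.2 kJ/mol
Since enthalpy is a state function, ΔHrxn = (-731.2) + (+241.8) + (-92.2) = -581.6 kJ/mol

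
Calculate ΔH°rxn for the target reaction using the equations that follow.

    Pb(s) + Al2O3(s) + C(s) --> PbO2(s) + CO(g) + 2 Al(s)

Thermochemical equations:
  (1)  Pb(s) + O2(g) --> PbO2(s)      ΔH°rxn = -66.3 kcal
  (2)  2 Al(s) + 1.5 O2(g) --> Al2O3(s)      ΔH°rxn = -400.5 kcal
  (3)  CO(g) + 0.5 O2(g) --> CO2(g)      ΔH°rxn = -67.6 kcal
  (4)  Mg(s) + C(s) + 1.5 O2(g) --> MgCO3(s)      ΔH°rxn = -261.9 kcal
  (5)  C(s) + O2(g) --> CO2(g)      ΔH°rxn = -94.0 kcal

ΔH°rxn = 307.8 kcal

(1) as written: -66.3 kcal
(2) reversed: +400.5 kcal
(3) reversed: +67.6 kcal
(4): not needed.
(5) as written: -94.0 kcal
ΔH°rxn = (1)·(-66.3) + (-1)·(-400.5) + (-1)·(-67.6) + (1)·(-94.0) = 307.8 kcal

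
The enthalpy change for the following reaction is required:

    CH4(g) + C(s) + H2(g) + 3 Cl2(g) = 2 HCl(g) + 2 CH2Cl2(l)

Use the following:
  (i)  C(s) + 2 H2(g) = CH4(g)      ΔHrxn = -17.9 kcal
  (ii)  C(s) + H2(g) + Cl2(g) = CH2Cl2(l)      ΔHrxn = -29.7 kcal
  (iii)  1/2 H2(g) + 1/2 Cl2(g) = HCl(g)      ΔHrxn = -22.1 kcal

(i) reversed: +17.9 kcal
(ii) × 2: (2)·(-29.7) = -59.4 kcal
(iii) × 2: (2)·(-22.1) = -44.2 kcal
By Hess's law, ΔHrxn = (-1)·(-17.9) + (2)·(-29.7) + (2)·(-22.1) = -85.7 kcal

ΔHrxn = -85.7 kcal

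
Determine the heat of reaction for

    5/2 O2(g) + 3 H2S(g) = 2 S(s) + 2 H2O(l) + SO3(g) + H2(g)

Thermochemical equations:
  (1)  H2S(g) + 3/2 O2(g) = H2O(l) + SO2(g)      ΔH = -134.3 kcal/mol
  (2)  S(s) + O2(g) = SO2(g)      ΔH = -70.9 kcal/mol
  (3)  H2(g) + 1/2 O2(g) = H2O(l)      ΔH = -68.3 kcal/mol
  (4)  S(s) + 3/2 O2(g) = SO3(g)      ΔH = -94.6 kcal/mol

ΔH = -216.5 kcal/mol

(1) × 3: (3)·(-134.3) = -402.9 kcal/mol
(2) reversed and × 3: (-3)·(-70.9) = +212.7 kcal/mol
(3) reversed: +68.3 kcal/mol
(4) as written: -94.6 kcal/mol
ΔH = (-402.9) + (+212.7) + (+68.3) + (-94.6) = -216.5 kcal/mol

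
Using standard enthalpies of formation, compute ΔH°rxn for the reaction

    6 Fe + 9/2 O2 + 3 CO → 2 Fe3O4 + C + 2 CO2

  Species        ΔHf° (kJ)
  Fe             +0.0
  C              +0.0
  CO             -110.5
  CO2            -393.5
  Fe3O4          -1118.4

ΔH°rxn = -2692.3 kJ

ΔH°rxn = Σ nΔHf°(products) − Σ nΔHf°(reactants).
Products: 2·(-1118.4) + 1·(+0.0) + 2·(-393.5) = -3023.8
Reactants: 6·(+0.0) + 9/2·(+0.0) + 3·(-110.5) = -331.5
ΔH°rxn = (-3023.8) − (-331.5) = -2692.3 kJ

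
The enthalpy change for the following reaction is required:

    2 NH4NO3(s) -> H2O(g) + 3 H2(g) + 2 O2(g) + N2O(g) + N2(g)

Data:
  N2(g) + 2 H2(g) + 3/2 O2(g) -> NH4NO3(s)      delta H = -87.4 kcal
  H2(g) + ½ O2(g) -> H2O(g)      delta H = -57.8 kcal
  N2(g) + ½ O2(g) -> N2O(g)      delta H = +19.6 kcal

delta H = 136.6 kcal

equation 1 reversed and × 2: (-2)·(-87.4) = +174.8 kcal
equation 2 as written: -57.8 kcal
equation 3 as written: +19.6 kcal
delta H = (+174.8) + (-57.8) + (+19.6) = 136.6 kcal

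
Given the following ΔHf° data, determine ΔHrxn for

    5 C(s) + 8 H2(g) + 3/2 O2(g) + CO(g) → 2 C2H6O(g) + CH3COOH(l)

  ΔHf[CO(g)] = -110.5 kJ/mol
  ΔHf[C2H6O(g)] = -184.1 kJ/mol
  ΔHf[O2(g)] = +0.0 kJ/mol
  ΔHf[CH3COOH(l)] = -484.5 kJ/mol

Products: 2·(-184.1) + 1·(-484.5) = -852.7
Reactants: 5·(+0.0) + 8·(+0.0) + 3/2·(+0.0) + 1·(-110.5) = -110.5
ΔHrxn = (-852.7) − (-110.5) = -742.2 kJ/mol

ΔHrxn = -742.2 kJ/mol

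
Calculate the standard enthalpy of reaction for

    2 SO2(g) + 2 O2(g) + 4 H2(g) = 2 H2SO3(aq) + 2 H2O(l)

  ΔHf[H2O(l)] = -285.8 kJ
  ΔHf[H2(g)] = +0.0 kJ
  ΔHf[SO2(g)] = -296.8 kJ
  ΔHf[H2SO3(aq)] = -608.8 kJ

ΔH° = -1195.6 kJ

Products: 2·(-608.8) + 2·(-285.8) = -1789.2
Reactants: 2·(-296.8) + 2·(+0.0) + 4·(+0.0) = -593.6
ΔH° = (-1789.2) − (-593.6) = -1195.6 kJ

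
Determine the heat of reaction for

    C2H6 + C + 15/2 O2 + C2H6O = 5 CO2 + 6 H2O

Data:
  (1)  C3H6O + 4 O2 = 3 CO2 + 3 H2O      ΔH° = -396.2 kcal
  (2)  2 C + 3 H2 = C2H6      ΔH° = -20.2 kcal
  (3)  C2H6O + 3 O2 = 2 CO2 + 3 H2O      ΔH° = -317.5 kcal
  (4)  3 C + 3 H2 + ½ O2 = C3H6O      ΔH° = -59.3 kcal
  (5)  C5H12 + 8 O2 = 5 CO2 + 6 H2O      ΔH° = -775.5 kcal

ΔH° = -752.8 kcal

(1) as written: -396.2 kcal
(2) reversed (reverse to put C2H6 on the reactant side): +20.2 kcal
(3) as written (C2H6O already on the reactant side): -317.5 kcal
(4) as written: -59.3 kcal
(5): not needed (C5H12 appears nowhere else).
Since enthalpy is a state function, ΔH° = (-396.2) + (+20.2) + (-317.5) + (-59.3) = -752.8 kcal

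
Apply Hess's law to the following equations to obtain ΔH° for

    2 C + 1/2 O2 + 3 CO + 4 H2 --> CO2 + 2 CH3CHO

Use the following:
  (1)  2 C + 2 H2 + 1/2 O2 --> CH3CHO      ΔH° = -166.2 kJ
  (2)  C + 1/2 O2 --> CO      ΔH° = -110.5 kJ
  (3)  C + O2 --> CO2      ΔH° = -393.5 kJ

(1) × 2 (×2 to match 2 CH3CHO in the target): (2)·(-166.2) = -332.4 kJ
(2) reversed and × 3 (reverse to put CO on the reactant side; ×3 to match 3 CO in the target): (-3)·(-110.5) = +331.5 kJ
(3) as written (CO2 already on the product side): -393.5 kJ
Since enthalpy is a state function, ΔH° = (2)·(-166.2) + (-3)·(-110.5) + (1)·(-393.5) = -394.4 kJ

ΔH° = -394.4 kJ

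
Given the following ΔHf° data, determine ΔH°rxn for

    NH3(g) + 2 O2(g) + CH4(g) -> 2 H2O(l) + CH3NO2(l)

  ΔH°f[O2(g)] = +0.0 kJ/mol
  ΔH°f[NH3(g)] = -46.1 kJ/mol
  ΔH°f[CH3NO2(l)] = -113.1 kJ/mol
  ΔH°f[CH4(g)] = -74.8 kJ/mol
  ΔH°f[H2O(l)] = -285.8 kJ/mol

Products: 2·(-285.8) + 1·(-113.1) = -684.7
Reactants: 1·(-46.1) + 2·(+0.0) + 1·(-74.8) = -120.9
ΔH°rxn = (-684.7) − (-120.9) = -563.8 kJ/mol

ΔH°rxn = -563.8 kJ/mol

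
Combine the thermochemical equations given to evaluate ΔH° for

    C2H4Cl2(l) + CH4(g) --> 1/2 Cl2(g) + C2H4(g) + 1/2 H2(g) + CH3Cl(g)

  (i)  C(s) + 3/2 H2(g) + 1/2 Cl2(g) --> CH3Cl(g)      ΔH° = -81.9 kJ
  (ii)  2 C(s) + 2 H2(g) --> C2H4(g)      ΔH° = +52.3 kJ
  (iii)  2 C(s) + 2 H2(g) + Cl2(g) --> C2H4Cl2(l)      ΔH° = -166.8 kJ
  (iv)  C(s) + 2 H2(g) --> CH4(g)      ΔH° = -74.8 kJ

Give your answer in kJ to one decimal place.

(i) as written (CH3Cl(g) already on the product side): -81.9 kJ
(ii) as written (C2H4(g) already on the product side): +52.3 kJ
(iii) reversed (C2H4Cl2(l) must end up as a reactant): +166.8 kJ
(iv) reversed (CH4(g) must end up as a reactant): +74.8 kJ
By Hess's law, ΔH° = (1)·(-81.9) + (1)·(+52.3) + (-1)·(-166.8) + (-1)·(-74.8) = 212.0 kJ

ΔH° = 212.0 kJ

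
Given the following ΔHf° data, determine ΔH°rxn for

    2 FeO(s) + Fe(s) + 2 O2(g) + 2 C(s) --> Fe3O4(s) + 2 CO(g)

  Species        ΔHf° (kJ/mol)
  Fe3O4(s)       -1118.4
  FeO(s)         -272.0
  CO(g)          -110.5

ΔH°rxn = -795.4 kJ/mol

ΔH°rxn = Σ nΔHf°(products) − Σ nΔHf°(reactants).
Products: 1·(-1118.4) + 2·(-110.5) = -1339.4
Reactants: 2·(-272.0) + 1·(+0.0) + 2·(+0.0) + 2·(+0.0) = -544.0
ΔH°rxn = (-1339.4) − (-544.0) = -795.4 kJ/mol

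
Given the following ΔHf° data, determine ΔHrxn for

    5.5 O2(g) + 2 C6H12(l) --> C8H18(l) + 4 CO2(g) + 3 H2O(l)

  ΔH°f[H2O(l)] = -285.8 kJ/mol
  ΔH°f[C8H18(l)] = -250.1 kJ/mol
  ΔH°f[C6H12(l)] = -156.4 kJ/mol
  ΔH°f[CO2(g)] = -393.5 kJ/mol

ΔHrxn = -2368.7 kJ/mol

Products: 1·(-250.1) + 4·(-393.5) + 3·(-285.8) = -2681.5
Reactants: 11/2·(+0.0) + 2·(-156.4) = -312.8
ΔHrxn = (-2681.5) − (-312.8) = -2368.7 kJ/mol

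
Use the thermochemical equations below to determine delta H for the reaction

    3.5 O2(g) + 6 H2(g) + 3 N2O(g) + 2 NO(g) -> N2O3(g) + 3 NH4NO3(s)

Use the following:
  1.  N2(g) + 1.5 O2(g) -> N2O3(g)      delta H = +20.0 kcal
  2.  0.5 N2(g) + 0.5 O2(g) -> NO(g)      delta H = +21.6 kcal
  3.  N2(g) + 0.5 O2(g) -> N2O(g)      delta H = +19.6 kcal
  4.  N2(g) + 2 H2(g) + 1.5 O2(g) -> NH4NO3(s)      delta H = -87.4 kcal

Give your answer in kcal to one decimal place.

delta H = -344.2 kcal

eq. 1 as written: +20.0 kcal
eq. 2 reversed and × 2: (-2)·(+21.6) = -43.2 kcal
eq. 3 reversed and × 3: (-3)·(+19.6) = -58.8 kcal
eq. 4 × 3: (3)·(-87.4) = -262.2 kcal
delta H = (1)·(+20.0) + (-2)·(+21.6) + (-3)·(+19.6) + (3)·(-87.4) = -344.2 kcal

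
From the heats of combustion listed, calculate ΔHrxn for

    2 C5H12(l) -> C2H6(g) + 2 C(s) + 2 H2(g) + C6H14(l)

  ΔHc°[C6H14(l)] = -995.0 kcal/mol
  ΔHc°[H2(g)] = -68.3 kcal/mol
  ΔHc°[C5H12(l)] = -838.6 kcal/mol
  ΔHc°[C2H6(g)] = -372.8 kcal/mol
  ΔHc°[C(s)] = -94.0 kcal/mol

Using ΔH = Σ nΔHc°(reactants) − Σ nΔHc°(products):
= [2·(-838.6)] − [1·(-372.8) + 2·(-94.0) + 2·(-68.3) + 1·(-995.0)]
= 15.2 kcal/mol

ΔHrxn = 15.2 kcal/mol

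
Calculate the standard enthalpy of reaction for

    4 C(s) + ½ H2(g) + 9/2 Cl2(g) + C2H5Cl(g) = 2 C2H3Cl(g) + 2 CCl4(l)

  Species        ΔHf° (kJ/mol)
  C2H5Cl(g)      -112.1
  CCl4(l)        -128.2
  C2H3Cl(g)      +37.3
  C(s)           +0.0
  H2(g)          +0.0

ΔH°rxn = -69.7 kJ/mol

ΔH°rxn = Σ nΔHf°(products) − Σ nΔHf°(reactants).
Products: 2·(+37.3) + 2·(-128.2) = -181.8
Reactants: 4·(+0.0) + 1/2·(+0.0) + 9/2·(+0.0) + 1·(-112.1) = -112.1
ΔH°rxn = (-181.8) − (-112.1) = -69.7 kJ/mol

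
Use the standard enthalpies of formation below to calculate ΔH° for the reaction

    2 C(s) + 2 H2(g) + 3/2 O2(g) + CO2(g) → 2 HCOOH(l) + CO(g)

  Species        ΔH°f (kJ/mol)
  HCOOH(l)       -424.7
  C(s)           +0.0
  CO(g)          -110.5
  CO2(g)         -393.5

ΔH° = -566.4 kJ/mol

Products: 2·(-424.7) + 1·(-110.5) = -959.9
Reactants: 2·(+0.0) + 2·(+0.0) + 3/2·(+0.0) + 1·(-393.5) = -393.5
ΔH° = (-959.9) − (-393.5) = -566.4 kJ/mol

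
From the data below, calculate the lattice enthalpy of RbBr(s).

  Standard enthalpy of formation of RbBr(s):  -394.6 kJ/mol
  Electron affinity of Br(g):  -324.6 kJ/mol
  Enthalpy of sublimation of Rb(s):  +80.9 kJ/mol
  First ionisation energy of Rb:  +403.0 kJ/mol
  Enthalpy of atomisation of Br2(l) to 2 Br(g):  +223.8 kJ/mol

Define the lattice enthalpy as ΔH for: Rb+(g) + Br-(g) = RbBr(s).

U = -665.8 kJ/mol

ΔHf° = 1·ΔHsub + 1·(ΣIE) + 1/2·D(Br2) + 1·EA + U
-394.6 = 1·(+80.9) + 1·(+403.0) + 1/2·(+223.8) + 1·(-324.6) + U
U = -394.6 − (+271.2) = -665.8 kJ/mol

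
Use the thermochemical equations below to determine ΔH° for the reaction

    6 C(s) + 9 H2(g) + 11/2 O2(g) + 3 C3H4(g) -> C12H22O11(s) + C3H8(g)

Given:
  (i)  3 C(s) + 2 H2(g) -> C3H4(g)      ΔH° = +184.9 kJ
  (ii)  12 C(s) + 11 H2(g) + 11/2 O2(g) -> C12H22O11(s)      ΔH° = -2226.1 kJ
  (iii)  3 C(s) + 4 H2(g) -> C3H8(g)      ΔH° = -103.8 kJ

(i) reversed and × 3 (reverse to put C3H4(g) on the reactant side; scale by 3 for the 3 C3H4(g)): (-3)·(+184.9) = -554.7 kJ
(ii) as written (C12H22O11(s) already on the product side): -2226.1 kJ
(iii) as written (C3H8(g) already on the product side): -103.8 kJ
ΔH° = (-3)·(+184.9) + (1)·(-2226.1) + (1)·(-103.8) = -2884.6 kJ

ΔH° = -2884.6 kJ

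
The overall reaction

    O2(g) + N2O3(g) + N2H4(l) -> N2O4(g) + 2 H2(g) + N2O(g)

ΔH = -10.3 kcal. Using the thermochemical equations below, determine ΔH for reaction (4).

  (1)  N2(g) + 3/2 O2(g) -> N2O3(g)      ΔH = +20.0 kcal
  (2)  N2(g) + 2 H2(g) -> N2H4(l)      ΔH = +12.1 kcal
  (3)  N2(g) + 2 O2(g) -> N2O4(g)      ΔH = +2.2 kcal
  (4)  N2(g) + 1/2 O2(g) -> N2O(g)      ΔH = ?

ΔH = 19.6 kcal

(1) reversed: -20.0 kcal
(2) reversed: -12.1 kcal
(3) as written: +2.2 kcal
(4) as written: contributes x
-10.3 = (-20.0) + (-12.1) + (+2.2) + x
x = (-10.3 − (-29.9)) / (1) = 19.6 kcal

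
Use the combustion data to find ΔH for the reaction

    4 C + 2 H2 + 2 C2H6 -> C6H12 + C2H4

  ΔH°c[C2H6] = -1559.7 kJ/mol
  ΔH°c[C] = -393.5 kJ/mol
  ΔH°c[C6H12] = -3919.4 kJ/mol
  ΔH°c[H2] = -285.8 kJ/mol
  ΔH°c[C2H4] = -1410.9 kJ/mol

ΔH = 65.3 kJ/mol

Using ΔH = Σ nΔHc°(reactants) − Σ nΔHc°(products):
= [4·(-393.5) + 2·(-285.8) + 2·(-1559.7)] − [1·(-3919.4) + 1·(-1410.9)]
= 65.3 kJ/mol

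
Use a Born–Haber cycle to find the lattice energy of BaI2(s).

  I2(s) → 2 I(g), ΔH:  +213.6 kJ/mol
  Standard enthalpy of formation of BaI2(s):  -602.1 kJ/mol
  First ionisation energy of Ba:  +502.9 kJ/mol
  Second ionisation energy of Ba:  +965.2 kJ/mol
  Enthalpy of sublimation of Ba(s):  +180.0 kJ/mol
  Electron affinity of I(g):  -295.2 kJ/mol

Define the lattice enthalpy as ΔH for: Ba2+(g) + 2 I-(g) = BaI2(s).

ΔHf° = 1·ΔHsub + 1·(ΣIE) + 1·D(I2) + 2·EA + U
-602.1 = 1·(+180.0) + 1·(+1468.1) + 1·(+213.6) + 2·(-295.2) + U
U = -602.1 − (+1271.3) = -1873.4 kJ/mol

U = -1873.4 kJ/mol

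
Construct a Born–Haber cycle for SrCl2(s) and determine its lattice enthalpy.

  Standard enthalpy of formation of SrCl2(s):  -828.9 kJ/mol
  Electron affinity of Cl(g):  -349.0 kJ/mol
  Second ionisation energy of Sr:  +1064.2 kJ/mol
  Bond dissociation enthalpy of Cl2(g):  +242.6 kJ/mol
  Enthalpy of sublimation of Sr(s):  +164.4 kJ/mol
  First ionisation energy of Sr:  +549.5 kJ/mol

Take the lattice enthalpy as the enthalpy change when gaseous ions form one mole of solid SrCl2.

ΔHf° = 1·ΔHsub + 1·(ΣIE) + 1·D(Cl2) + 2·EA + U
-828.9 = 1·(+164.4) + 1·(+1613.7) + 1·(+242.6) + 2·(-349.0) + U
U = -828.9 − (+1322.7) = -2151.6 kJ/mol

U = -2151.6 kJ/mol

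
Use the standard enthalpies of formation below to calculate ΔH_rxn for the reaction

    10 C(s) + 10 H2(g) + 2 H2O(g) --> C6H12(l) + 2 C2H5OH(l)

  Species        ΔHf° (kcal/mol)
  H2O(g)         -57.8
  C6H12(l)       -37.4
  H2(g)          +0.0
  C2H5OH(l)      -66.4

Products: 1·(-37.4) + 2·(-66.4) = -170.2
Reactants: 10·(+0.0) + 10·(+0.0) + 2·(-57.8) = -115.6
ΔH_rxn = (-170.2) − (-115.6) = -54.6 kcal/mol

ΔH_rxn = -54.6 kcal/mol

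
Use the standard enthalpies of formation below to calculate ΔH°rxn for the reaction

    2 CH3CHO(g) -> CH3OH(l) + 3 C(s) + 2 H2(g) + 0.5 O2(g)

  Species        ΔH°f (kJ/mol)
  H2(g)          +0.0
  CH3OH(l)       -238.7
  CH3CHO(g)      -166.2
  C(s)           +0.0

ΔH°rxn = 93.7 kJ/mol

Products: 1·(-238.7) + 3·(+0.0) + 2·(+0.0) + 1/2·(+0.0) = -238.7
Reactants: 2·(-166.2) = -332.4
ΔH°rxn = (-238.7) − (-332.4) = 93.7 kJ/mol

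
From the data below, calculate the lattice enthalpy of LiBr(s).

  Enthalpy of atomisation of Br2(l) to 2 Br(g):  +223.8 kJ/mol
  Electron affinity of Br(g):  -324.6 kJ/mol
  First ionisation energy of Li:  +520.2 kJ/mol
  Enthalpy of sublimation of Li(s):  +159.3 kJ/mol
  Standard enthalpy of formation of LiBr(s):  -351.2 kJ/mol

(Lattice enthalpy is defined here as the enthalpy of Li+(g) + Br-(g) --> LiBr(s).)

U = -818.0 kJ/mol

ΔHf° = 1·ΔHsub + 1·(ΣIE) + 1/2·D(Br2) + 1·EA + U
-351.2 = 1·(+159.3) + 1·(+520.2) + 1/2·(+223.8) + 1·(-324.6) + U
U = -351.2 − (+466.8) = -818.0 kJ/mol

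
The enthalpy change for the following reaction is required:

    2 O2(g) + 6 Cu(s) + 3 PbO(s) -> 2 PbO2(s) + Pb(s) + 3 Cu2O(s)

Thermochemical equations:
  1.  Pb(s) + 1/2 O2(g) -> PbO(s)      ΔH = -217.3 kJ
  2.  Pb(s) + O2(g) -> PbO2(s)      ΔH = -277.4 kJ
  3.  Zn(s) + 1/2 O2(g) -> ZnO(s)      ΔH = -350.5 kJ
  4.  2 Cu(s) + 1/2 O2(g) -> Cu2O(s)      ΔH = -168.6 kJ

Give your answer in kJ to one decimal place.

eq. 1 reversed and × 3: (-3)·(-217.3) = +651.9 kJ
eq. 2 × 2: (2)·(-277.4) = -554.8 kJ
eq. 3: not needed.
eq. 4 × 3: (3)·(-168.6) = -505.8 kJ
ΔH = (-3)·(-217.3) + (2)·(-277.4) + (3)·(-168.6) = -408.7 kJ

ΔH = -408.7 kJ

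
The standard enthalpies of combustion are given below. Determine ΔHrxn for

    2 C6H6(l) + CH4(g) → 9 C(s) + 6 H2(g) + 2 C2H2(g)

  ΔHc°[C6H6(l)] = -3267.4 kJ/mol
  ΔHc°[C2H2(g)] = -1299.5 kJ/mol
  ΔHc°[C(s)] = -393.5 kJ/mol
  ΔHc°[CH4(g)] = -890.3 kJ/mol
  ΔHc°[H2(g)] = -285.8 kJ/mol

With combustion enthalpies, reactants minus products:
= [2·(-3267.4) + 1·(-890.3)] − [9·(-393.5) + 6·(-285.8) + 2·(-1299.5)]
= 430.2 kJ/mol

ΔHrxn = 430.2 kJ/mol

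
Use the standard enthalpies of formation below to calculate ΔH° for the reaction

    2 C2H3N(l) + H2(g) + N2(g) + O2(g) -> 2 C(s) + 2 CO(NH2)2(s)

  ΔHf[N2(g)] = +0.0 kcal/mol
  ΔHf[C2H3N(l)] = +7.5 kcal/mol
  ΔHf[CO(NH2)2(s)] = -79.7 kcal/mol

Products: 2·(+0.0) + 2·(-79.7) = -159.4
Reactants: 2·(+7.5) + 1·(+0.0) + 1·(+0.0) + 1·(+0.0) = +15.0
ΔH° = (-159.4) − (+15.0) = -174.4 kcal/mol

ΔH° = -174.4 kcal/mol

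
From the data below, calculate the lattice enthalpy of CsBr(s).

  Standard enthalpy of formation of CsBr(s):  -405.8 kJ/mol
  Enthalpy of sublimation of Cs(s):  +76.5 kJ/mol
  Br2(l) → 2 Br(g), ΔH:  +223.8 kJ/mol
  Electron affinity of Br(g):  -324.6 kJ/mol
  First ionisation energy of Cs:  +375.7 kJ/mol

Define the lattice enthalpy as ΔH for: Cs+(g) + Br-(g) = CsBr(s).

U = -645.3 kJ/mol

ΔHf° = 1·ΔHsub + 1·(ΣIE) + 1/2·D(Br2) + 1·EA + U
-405.8 = 1·(+76.5) + 1·(+375.7) + 1/2·(+223.8) + 1·(-324.6) + U
U = -405.8 − (+239.5) = -645.3 kJ/mol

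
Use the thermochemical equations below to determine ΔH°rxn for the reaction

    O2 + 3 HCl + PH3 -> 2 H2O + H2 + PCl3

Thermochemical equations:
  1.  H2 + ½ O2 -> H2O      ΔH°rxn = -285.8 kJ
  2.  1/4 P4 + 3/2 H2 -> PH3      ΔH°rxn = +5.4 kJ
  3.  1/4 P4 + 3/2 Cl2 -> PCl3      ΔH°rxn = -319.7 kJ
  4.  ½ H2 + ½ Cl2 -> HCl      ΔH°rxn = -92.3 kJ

ΔH°rxn = -619.8 kJ

eq. 1 × 2: (2)·(-285.8) = -571.6 kJ
eq. 2 reversed: -5.4 kJ
eq. 3 as written: -319.7 kJ
eq. 4 reversed and × 3: (-3)·(-92.3) = +276.9 kJ
By Hess's law, ΔH°rxn = (2)·(-285.8) + (-1)·(+5.4) + (1)·(-319.7) + (-3)·(-92.3) = -619.8 kJ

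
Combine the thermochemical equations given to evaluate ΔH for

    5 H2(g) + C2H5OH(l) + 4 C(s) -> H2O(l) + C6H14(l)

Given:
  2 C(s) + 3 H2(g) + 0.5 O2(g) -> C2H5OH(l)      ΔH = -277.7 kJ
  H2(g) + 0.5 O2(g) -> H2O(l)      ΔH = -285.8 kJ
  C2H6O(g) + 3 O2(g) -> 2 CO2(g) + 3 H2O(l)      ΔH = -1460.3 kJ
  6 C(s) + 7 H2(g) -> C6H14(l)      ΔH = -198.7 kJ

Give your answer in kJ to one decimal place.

equation 1 reversed: +277.7 kJ
equation 2 as written: -285.8 kJ
equation 3: not needed.
equation 4 as written: -198.7 kJ
Since enthalpy is a state function, ΔH = (+277.7) + (-285.8) + (-198.7) = -206.8 kJ

ΔH = -206.8 kJ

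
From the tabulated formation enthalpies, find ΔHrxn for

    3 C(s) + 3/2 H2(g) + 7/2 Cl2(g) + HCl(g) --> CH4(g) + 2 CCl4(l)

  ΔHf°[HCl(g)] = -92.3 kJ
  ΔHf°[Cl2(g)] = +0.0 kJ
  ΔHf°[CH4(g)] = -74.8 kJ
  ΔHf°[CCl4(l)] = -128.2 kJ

Products: 1·(-74.8) + 2·(-128.2) = -331.2
Reactants: 3·(+0.0) + 3/2·(+0.0) + 7/2·(+0.0) + 1·(-92.3) = -92.3
ΔHrxn = (-331.2) − (-92.3) = -238.9 kJ

ΔHrxn = -238.9 kJ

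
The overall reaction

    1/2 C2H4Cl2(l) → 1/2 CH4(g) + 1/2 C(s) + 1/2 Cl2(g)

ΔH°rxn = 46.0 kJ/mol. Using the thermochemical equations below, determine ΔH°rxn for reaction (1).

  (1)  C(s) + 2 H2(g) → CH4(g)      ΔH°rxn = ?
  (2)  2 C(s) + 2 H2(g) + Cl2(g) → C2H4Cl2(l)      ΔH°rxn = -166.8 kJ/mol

ΔH°rxn = -74.8 kJ/mol

(1) × 1/2 (×1/2 to match 1/2 CH4(g) in the target): contributes 1/2·x
(2) reversed and × 1/2 (C2H4Cl2(l) must end up as a reactant; ×1/2 to match 1/2 C2H4Cl2(l) in the target): (-1/2)·(-166.8) = +83.4 kJ/mol
+46.0 = (+83.4) + 1/2·x
x = (+46.0 − (+83.4)) / (1/2) = -74.8 kJ/mol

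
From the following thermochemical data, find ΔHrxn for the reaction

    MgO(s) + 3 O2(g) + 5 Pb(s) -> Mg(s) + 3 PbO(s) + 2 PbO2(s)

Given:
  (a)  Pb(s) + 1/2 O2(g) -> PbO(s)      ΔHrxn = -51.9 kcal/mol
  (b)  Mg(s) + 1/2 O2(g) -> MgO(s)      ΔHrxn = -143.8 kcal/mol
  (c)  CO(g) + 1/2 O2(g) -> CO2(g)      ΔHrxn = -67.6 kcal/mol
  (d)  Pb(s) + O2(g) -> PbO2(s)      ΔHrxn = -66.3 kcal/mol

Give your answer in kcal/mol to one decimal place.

(a) × 3: (3)·(-51.9) = -155.7 kcal/mol
(b) reversed: +143.8 kcal/mol
(c): not needed.
(d) × 2: (2)·(-66.3) = -132.6 kcal/mol
By Hess's law, ΔHrxn = (3)·(-51.9) + (-1)·(-143.8) + (2)·(-66.3) = -144.5 kcal/mol

ΔHrxn = -144.5 kcal/mol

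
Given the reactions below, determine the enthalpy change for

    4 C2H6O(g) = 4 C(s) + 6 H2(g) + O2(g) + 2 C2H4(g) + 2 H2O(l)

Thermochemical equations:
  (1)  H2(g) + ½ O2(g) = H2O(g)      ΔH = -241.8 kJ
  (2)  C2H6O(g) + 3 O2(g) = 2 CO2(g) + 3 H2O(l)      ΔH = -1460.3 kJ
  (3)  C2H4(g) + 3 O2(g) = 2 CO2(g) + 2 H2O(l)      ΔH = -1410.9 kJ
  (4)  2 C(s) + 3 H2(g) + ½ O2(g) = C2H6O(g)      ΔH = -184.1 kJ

ΔH = 269.4 kJ

(1): not needed.
(2) × 2: (2)·(-1460.3) = -2920.6 kJ
(3) reversed and × 2: (-2)·(-1410.9) = +2821.8 kJ
(4) reversed and × 2: (-2)·(-184.1) = +368.2 kJ
By Hess's law, ΔH = (-2920.6) + (+2821.8) + (+368.2) = 269.4 kJ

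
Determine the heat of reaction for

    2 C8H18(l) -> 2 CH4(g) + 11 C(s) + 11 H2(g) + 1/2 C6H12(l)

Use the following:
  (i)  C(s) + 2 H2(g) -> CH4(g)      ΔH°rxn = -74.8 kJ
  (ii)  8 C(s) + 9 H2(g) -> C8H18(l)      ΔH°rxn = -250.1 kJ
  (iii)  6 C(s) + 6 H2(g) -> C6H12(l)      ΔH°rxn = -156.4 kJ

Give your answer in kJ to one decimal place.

(i) × 2: (2)·(-74.8) = -149.6 kJ
(ii) reversed and × 2: (-2)·(-250.1) = +500.2 kJ
(iii) × 1/2: (1/2)·(-156.4) = -78.2 kJ
ΔH°rxn = (2)·(-74.8) + (-2)·(-250.1) + (1/2)·(-156.4) = 272.4 kJ

ΔH°rxn = 272.4 kJ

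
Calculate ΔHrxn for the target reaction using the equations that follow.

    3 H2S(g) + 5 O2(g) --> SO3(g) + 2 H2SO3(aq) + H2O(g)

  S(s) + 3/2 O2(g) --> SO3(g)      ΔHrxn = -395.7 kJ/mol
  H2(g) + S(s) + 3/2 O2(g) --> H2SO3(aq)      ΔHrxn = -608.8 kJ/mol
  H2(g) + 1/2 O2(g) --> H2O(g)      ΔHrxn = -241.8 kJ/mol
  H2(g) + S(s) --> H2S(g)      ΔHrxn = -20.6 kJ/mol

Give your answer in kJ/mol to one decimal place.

equation 1 as written: -395.7 kJ/mol
equation 2 × 2: (2)·(-608.8) = -1217.6 kJ/mol
equation 3 as written: -241.8 kJ/mol
equation 4 reversed and × 3: (-3)·(-20.6) = +61.8 kJ/mol
ΔHrxn = (-395.7) + (-1217.6) + (-241.8) + (+61.8) = -1793.3 kJ/mol

ΔHrxn = -1793.3 kJ/mol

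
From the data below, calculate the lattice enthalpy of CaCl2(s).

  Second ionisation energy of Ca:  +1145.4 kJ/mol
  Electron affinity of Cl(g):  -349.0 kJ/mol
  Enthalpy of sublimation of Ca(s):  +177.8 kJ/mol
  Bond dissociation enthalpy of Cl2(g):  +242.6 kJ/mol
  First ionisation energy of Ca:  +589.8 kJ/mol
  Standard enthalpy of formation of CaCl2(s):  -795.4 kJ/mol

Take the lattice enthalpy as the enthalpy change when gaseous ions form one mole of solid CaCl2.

U = -2253.0 kJ/mol

ΔHf° = 1·ΔHsub + 1·(ΣIE) + 1·D(Cl2) + 2·EA + U
-795.4 = 1·(+177.8) + 1·(+1735.2) + 1·(+242.6) + 2·(-349.0) + U
U = -795.4 − (+1457.6) = -2253.0 kJ/mol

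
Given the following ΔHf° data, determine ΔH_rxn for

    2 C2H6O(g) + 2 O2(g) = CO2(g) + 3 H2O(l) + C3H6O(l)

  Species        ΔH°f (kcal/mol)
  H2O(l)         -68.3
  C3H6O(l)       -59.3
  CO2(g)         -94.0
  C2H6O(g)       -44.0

ΔH°rxn = Σ nΔHf°(products) − Σ nΔHf°(reactants).
Products: 1·(-94.0) + 3·(-68.3) + 1·(-59.3) = -358.2
Reactants: 2·(-44.0) + 2·(+0.0) = -88.0
ΔH_rxn = (-358.2) − (-88.0) = -270.2 kcal/mol

ΔH_rxn = -270.2 kcal/mol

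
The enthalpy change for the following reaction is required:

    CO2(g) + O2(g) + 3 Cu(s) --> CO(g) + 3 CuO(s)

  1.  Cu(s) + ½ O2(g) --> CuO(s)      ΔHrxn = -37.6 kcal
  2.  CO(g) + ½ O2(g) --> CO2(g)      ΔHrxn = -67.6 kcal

eq. 1 × 3 (scale by 3 for the 3 CuO(s)): (3)·(-37.6) = -112.8 kcal
eq. 2 reversed (CO(g) must end up as a product): +67.6 kcal
ΔHrxn = (3)·(-37.6) + (-1)·(-67.6) = -45.2 kcal

ΔHrxn = -45.2 kcal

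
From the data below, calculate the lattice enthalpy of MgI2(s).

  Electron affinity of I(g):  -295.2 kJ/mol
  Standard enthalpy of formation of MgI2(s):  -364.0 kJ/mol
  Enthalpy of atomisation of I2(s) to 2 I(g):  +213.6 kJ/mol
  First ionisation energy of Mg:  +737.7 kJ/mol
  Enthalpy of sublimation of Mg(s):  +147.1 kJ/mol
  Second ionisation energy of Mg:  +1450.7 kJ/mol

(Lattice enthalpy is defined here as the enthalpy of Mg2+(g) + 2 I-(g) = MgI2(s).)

ΔHf° = 1·ΔHsub + 1·(ΣIE) + 1·D(I2) + 2·EA + U
-364.0 = 1·(+147.1) + 1·(+2188.4) + 1·(+213.6) + 2·(-295.2) + U
U = -364.0 − (+1958.7) = -2322.7 kJ/mol

U = -2322.7 kJ/mol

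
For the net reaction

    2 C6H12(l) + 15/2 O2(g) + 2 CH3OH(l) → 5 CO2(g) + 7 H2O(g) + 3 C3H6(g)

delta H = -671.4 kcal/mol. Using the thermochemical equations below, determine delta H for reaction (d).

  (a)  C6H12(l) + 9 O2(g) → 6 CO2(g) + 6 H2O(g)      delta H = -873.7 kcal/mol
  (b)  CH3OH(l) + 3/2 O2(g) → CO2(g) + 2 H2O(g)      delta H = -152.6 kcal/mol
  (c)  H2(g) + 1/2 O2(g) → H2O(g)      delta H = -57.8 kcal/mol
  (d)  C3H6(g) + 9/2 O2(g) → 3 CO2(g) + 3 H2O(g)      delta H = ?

delta H = -460.4 kcal/mol

(a) × 2 (scale by 2 for the 2 C6H12(l)): (2)·(-873.7) = -1747.4 kcal/mol
(b) × 2 (×2 to match 2 CH3OH(l) in the target): (2)·(-152.6) = -305.2 kcal/mol
(c): not needed (H2(g) appears nowhere else).
(d) reversed and × 3 (C3H6(g) must end up as a product; scale by 3 for the 3 C3H6(g)): contributes −3·x
-671.4 = (-1747.4) + (-305.2) − 3·x
x = (-671.4 − (-2052.6)) / (-3) = -460.4 kcal/mol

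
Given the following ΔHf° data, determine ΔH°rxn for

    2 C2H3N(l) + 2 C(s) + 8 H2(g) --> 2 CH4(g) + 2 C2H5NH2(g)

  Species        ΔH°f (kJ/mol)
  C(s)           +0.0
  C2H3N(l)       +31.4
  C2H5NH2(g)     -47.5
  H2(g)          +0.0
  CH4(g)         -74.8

ΔH°rxn = Σ nΔHf°(products) − Σ nΔHf°(reactants).
Products: 2·(-74.8) + 2·(-47.5) = -244.6
Reactants: 2·(+31.4) + 2·(+0.0) + 8·(+0.0) = +62.8
ΔH°rxn = (-244.6) − (+62.8) = -307.4 kJ/mol

ΔH°rxn = -307.4 kJ/mol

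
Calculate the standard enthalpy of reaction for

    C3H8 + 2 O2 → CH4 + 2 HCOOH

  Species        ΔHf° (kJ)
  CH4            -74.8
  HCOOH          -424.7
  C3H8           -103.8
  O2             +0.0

ΔH°rxn = -820.4 kJ

Products: 1·(-74.8) + 2·(-424.7) = -924.2
Reactants: 1·(-103.8) + 2·(+0.0) = -103.8
ΔH°rxn = (-924.2) − (-103.8) = -820.4 kJ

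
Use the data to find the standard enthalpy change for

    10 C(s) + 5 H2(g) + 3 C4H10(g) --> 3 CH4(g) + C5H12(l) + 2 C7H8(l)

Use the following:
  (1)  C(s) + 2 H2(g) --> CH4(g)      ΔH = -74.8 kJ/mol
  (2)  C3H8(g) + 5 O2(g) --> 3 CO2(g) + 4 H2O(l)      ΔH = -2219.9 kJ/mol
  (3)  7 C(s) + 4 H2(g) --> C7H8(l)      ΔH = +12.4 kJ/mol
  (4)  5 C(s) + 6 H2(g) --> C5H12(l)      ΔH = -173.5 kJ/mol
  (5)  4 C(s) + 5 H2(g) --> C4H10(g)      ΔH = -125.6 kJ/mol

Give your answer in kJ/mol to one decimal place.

ΔH = 3.7 kJ/mol

(1) × 3 (×3 to match 3 CH4(g) in the target): (3)·(-74.8) = -224.4 kJ/mol
(2): not needed (H2O(l) appears nowhere else).
(3) × 2 (scale by 2 for the 2 C7H8(l)): (2)·(+12.4) = +24.8 kJ/mol
(4) as written (C5H12(l) already on the product side): -173.5 kJ/mol
(5) reversed and × 3 (reverse to put C4H10(g) on the reactant side; ×3 to match 3 C4H10(g) in the target): (-3)·(-125.6) = +376.8 kJ/mol
ΔH = (-224.4) + (+24.8) + (-173.5) + (+376.8) = 3.7 kJ/mol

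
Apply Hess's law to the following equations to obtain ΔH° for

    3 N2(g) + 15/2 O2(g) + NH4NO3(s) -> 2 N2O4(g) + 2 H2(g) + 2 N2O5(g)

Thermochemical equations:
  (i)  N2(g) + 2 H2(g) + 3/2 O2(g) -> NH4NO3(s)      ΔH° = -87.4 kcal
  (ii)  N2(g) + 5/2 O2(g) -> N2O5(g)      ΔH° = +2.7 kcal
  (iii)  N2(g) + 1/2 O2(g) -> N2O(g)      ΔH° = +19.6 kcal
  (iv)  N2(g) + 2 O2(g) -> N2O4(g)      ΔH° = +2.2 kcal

ΔH° = 97.2 kcal

(i) reversed (reverse to put NH4NO3(s) on the reactant side): +87.4 kcal
(ii) × 2 (scale by 2 for the 2 N2O5(g)): (2)·(+2.7) = +5.4 kcal
(iii): not needed (N2O(g) appears nowhere else).
(iv) × 2 (scale by 2 for the 2 N2O4(g)): (2)·(+2.2) = +4.4 kcal
Combining the equations, ΔH° = (-1)·(-87.4) + (2)·(+2.7) + (2)·(+2.2) = 97.2 kcal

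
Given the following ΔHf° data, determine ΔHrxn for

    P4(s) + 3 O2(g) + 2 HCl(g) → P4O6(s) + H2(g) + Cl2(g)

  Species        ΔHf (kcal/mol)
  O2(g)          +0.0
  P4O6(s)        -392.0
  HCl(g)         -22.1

Products: 1·(-392.0) + 1·(+0.0) + 1·(+0.0) = -392.0
Reactants: 1·(+0.0) + 3·(+0.0) + 2·(-22.1) = -44.2
ΔHrxn = (-392.0) − (-44.2) = -347.8 kcal/mol

ΔHrxn = -347.8 kcal/mol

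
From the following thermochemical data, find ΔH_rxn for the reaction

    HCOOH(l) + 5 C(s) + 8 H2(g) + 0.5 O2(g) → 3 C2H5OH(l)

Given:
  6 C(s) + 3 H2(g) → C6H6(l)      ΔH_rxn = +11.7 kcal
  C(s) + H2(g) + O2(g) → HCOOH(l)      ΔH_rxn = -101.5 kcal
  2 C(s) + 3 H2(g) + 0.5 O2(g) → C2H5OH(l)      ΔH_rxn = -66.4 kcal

ΔH_rxn = -97.7 kcal

equation 1: not needed.
equation 2 reversed: +101.5 kcal
equation 3 × 3: (3)·(-66.4) = -199.2 kcal
Combining the equations, ΔH_rxn = (-1)·(-101.5) + (3)·(-66.4) = -97.7 kcal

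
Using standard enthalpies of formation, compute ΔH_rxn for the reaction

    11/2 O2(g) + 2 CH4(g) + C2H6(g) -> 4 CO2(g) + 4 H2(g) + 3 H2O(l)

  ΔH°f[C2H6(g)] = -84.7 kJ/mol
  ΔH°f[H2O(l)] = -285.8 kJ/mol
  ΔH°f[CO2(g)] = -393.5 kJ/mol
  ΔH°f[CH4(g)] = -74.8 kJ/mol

ΔH°rxn = Σ nΔHf°(products) − Σ nΔHf°(reactants).
Products: 4·(-393.5) + 4·(+0.0) + 3·(-285.8) = -2431.4
Reactants: 11/2·(+0.0) + 2·(-74.8) + 1·(-84.7) = -234.3
ΔH_rxn = (-2431.4) − (-234.3) = -2197.1 kJ/mol

ΔH_rxn = -2197.1 kJ/mol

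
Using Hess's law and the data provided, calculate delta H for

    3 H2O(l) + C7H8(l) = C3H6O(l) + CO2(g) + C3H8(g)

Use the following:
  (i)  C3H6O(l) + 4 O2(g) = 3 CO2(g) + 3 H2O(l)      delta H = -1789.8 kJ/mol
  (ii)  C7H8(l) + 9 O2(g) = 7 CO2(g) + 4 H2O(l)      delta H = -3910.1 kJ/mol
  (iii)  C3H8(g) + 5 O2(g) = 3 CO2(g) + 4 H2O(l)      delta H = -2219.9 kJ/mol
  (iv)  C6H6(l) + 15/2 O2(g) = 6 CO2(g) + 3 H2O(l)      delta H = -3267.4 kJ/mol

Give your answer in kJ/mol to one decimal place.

delta H = 99.6 kJ/mol

(i) reversed: +1789.8 kJ/mol
(ii) as written: -3910.1 kJ/mol
(iii) reversed: +2219.9 kJ/mol
(iv): not needed.
delta H = (-1)·(-1789.8) + (1)·(-3910.1) + (-1)·(-2219.9) = 99.6 kJ/mol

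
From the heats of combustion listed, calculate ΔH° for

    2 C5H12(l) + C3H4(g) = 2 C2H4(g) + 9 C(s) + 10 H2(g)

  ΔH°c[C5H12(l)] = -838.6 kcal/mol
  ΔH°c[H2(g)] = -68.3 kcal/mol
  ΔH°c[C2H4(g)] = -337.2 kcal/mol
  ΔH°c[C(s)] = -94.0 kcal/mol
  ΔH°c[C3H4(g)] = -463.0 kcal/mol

ΔH° = 63.2 kcal/mol

Using ΔH = Σ nΔHc°(reactants) − Σ nΔHc°(products):
= [2·(-838.6) + 1·(-463.0)] − [2·(-337.2) + 9·(-94.0) + 10·(-68.3)]
= 63.2 kcal/mol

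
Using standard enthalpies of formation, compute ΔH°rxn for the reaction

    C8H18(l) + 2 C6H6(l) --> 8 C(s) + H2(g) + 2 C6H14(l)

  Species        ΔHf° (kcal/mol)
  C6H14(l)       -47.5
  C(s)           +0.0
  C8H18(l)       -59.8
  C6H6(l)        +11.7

Products: 8·(+0.0) + 1·(+0.0) + 2·(-47.5) = -95.0
Reactants: 1·(-59.8) + 2·(+11.7) = -36.4
ΔH°rxn = (-95.0) − (-36.4) = -58.6 kcal/mol

ΔH°rxn = -58.6 kcal/mol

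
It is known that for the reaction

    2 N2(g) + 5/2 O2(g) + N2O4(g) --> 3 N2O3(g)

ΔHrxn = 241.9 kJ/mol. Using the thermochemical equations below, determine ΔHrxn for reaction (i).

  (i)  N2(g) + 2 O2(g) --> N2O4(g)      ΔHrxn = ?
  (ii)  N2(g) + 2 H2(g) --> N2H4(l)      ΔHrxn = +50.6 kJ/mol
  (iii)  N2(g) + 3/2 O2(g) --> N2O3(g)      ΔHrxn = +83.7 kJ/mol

(i) reversed: contributes −x
(ii): not needed.
(iii) × 3: (3)·(+83.7) = +251.1 kJ/mol
+241.9 = (+251.1) − x
x = (+241.9 − (+251.1)) / (-1) = 9.2 kJ/mol

ΔHrxn = 9.2 kJ/mol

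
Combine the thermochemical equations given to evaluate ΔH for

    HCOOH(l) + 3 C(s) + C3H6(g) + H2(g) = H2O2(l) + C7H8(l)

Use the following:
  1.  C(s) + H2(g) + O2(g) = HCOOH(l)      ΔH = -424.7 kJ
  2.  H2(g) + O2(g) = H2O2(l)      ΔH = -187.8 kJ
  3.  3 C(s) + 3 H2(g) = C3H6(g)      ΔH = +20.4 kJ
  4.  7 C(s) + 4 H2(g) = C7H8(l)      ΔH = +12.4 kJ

eq. 1 reversed: +424.7 kJ
eq. 2 as written: -187.8 kJ
eq. 3 reversed: -20.4 kJ
eq. 4 as written: +12.4 kJ
Summing the manipulated equations, ΔH = (+424.7) + (-187.8) + (-20.4) + (+12.4) = 228.9 kJ

ΔH = 228.9 kJ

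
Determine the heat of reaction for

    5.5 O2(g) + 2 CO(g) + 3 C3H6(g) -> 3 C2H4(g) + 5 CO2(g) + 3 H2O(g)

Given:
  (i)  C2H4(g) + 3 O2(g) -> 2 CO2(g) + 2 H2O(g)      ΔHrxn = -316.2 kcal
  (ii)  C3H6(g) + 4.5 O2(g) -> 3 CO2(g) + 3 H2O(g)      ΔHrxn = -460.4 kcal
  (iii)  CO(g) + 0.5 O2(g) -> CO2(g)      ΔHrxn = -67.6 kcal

ΔHrxn = -567.8 kcal

(i) reversed and × 3 (reverse to put C2H4(g) on the product side; scale by 3 for the 3 C2H4(g)): (-3)·(-316.2) = +948.6 kcal
(ii) × 3 (scale by 3 for the 3 C3H6(g)): (3)·(-460.4) = -1381.2 kcal
(iii) × 2 (scale by 2 for the 2 CO(g)): (2)·(-67.6) = -135.2 kcal
Since enthalpy is a state function, ΔHrxn = (+948.6) + (-1381.2) + (-135.2) = -567.8 kcal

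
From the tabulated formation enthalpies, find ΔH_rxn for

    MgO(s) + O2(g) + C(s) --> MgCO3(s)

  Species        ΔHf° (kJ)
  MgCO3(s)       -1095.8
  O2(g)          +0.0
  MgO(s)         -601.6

ΔH°rxn = Σ nΔHf°(products) − Σ nΔHf°(reactants).
Products: 1·(-1095.8) = -1095.8
Reactants: 1·(-601.6) + 1·(+0.0) + 1·(+0.0) = -601.6
ΔH_rxn = (-1095.8) − (-601.6) = -494.2 kJ

ΔH_rxn = -494.2 kJ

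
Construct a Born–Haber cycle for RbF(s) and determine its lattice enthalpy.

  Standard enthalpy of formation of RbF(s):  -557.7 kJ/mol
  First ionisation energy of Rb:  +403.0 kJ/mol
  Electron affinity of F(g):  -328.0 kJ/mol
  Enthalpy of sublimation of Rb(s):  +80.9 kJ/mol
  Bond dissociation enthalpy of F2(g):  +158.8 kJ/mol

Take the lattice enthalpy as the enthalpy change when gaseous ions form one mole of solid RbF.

ΔHf° = 1·ΔHsub + 1·(ΣIE) + 1/2·D(F2) + 1·EA + U
-557.7 = 1·(+80.9) + 1·(+403.0) + 1/2·(+158.8) + 1·(-328.0) + U
U = -557.7 − (+235.3) = -793.0 kJ/mol

U = -793.0 kJ/mol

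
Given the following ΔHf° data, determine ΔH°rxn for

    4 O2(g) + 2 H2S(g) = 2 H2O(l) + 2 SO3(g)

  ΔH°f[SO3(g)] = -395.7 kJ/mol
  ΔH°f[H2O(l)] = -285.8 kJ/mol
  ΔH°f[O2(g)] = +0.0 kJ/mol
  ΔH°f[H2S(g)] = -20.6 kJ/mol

Products: 2·(-285.8) + 2·(-395.7) = -1363.0
Reactants: 4·(+0.0) + 2·(-20.6) = -41.2
ΔH°rxn = (-1363.0) − (-41.2) = -1321.8 kJ/mol

ΔH°rxn = -1321.8 kJ/mol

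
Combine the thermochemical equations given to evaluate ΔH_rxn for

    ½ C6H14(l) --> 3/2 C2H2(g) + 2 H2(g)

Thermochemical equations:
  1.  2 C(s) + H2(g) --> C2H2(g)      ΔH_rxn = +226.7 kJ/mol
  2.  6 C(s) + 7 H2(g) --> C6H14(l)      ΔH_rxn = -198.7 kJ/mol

eq. 1 × 3/2 (×3/2 to match 3/2 C2H2(g) in the target): (3/2)·(+226.7) = +340.05 kJ/mol
eq. 2 reversed and × 1/2 (C6H14(l) must end up as a reactant; ×1/2 to match 1/2 C6H14(l) in the target): (-1/2)·(-198.7) = +99.35 kJ/mol
Combining the equations, ΔH_rxn = (+340.05) + (+99.35) = 439.4 kJ/mol

ΔH_rxn = 439.4 kJ/mol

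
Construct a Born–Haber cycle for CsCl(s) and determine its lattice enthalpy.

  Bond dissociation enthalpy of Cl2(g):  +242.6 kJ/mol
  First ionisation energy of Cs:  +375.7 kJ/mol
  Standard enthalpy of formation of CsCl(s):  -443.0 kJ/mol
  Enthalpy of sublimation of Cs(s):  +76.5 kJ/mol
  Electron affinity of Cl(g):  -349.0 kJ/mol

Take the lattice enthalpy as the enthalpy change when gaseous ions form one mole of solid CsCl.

ΔHf° = 1·ΔHsub + 1·(ΣIE) + 1/2·D(Cl2) + 1·EA + U
-443.0 = 1·(+76.5) + 1·(+375.7) + 1/2·(+242.6) + 1·(-349.0) + U
U = -443.0 − (+224.5) = -667.5 kJ/mol

U = -667.5 kJ/mol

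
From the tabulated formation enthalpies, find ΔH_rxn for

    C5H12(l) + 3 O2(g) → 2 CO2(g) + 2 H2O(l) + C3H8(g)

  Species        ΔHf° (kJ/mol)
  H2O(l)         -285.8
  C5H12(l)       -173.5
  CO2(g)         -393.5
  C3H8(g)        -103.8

ΔH_rxn = -1288.9 kJ/mol

ΔH°rxn = Σ nΔHf°(products) − Σ nΔHf°(reactants).
Products: 2·(-393.5) + 2·(-285.8) + 1·(-103.8) = -1462.4
Reactants: 1·(-173.5) + 3·(+0.0) = -173.5
ΔH_rxn = (-1462.4) − (-173.5) = -1288.9 kJ/mol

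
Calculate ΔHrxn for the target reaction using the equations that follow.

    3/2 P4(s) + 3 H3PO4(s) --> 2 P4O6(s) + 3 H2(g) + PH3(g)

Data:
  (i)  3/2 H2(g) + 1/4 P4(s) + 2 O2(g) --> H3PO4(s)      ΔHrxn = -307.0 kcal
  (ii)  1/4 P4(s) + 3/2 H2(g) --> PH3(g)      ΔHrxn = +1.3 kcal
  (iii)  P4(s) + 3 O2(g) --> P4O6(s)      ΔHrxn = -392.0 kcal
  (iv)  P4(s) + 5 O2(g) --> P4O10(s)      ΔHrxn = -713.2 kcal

(i) reversed and × 3: (-3)·(-307.0) = +921.0 kcal
(ii) as written: +1.3 kcal
(iii) × 2: (2)·(-392.0) = -784.0 kcal
(iv): not needed.
Since enthalpy is a state function, ΔHrxn = (-3)·(-307.0) + (1)·(+1.3) + (2)·(-392.0) = 138.3 kcal

ΔHrxn = 138.3 kcal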